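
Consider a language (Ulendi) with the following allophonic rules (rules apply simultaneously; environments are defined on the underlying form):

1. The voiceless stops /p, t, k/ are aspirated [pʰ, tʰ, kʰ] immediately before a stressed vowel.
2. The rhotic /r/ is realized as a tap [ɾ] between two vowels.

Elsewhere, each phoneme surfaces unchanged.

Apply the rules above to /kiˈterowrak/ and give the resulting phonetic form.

/k/ (word-initial) fails the environment for rule 1, so it stays [k].
/i/ (between /k/ and /t/) is unaffected → [i].
/t/ (between /i/ and /e/): immediately before a stressed vowel, so rule 1 applies → [tʰ].
/e/ (between /t/ and /r/): no rule targets it → [e].
/r/ meets the environment for rule 2 (between two vowels) → [ɾ].
/o/ — not in any rule's target class → [o].
/w/ — not in any rule's target class → [w].
/r/ — between /w/ and /a/; rule 2 does not apply here → [r].
/a/ — not in any rule's target class → [a].
/k/ (word-final) fails the environment for rule 1, so it stays [k].

[kiˈtʰeɾowrak]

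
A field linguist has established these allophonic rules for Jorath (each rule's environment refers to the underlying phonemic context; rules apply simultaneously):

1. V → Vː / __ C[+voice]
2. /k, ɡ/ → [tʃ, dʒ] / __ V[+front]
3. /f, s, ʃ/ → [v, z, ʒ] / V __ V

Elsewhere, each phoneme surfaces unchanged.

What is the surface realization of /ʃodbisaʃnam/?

[ʃoːdbizaʃnaːm]

/ʃ/ (word-initial) is in the target of rule 3 but the environment (between two vowels) is not met → [ʃ].
/o/ meets the environment for rule 1 (before a voiced consonant) → [oː].
/i/ (between /b/ and /s/) fails the environment for rule 1, so it stays [i].
/s/ (between /i/ and /a/) occurs between two vowels → [z] by rule 3.
/a/ (between /s/ and /ʃ/): rule 1 targets it, but not before a voiced consonant → unchanged [a].
/ʃ/ (between /a/ and /n/) fails the environment for rule 3, so it stays [ʃ].
/a/ (between /n/ and /m/) occurs before a voiced consonant → [aː] by rule 1.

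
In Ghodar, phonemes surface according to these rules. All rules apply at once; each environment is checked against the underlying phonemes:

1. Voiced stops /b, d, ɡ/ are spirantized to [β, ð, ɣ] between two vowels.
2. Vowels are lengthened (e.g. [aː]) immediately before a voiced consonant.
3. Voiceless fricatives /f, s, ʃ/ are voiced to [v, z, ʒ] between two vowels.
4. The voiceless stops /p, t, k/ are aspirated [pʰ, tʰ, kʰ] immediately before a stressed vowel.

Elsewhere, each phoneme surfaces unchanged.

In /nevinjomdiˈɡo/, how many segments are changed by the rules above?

5

Segments that undergo a rule: /e/ → [eː] (rule 2); /i/ → [iː] (rule 2); /o/ → [oː] (rule 2); /i/ → [iː] (rule 2); /ɡ/ → [ɣ] (rule 1).
All other segments surface unchanged.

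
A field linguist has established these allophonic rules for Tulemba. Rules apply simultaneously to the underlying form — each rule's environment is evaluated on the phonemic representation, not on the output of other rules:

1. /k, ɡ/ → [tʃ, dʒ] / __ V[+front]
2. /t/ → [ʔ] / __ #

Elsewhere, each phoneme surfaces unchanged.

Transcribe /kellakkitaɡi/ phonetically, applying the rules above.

/k/ (word-initial): before a front vowel, so rule 1 applies → [tʃ].
/k/ — between /a/ and /k/; rule 1 does not apply here → [k].
/k/ (between /k/ and /i/) occurs before a front vowel → [tʃ] by rule 1.
/t/ (between /i/ and /a/) is in the target of rule 2 but the environment (word-finally) is not met → [t].
Rule 1 applies to /ɡ/ (between /a/ and /i/: before a front vowel) → [dʒ].

[tʃellaktʃitadʒi]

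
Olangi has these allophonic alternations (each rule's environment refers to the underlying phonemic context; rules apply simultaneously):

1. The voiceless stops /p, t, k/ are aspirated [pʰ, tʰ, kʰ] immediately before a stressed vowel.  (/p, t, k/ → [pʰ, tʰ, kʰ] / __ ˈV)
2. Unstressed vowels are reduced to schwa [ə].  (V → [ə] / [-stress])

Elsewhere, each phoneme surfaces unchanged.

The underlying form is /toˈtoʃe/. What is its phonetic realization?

/t/ — word-initial; rule 1 does not apply here → [t].
/o/ meets the environment for rule 2 (in an unstressed syllable) → [ə].
/t/ meets the environment for rule 1 (immediately before a stressed vowel) → [tʰ].
/o/ (between /t/ and /ʃ/): rule 2 targets it, but not in an unstressed syllable → unchanged [o].
/ʃ/ (between /o/ and /e/) is unaffected → [ʃ].
/e/ (word-final) occurs in an unstressed syllable → [ə] by rule 2.

[təˈtʰoʃə]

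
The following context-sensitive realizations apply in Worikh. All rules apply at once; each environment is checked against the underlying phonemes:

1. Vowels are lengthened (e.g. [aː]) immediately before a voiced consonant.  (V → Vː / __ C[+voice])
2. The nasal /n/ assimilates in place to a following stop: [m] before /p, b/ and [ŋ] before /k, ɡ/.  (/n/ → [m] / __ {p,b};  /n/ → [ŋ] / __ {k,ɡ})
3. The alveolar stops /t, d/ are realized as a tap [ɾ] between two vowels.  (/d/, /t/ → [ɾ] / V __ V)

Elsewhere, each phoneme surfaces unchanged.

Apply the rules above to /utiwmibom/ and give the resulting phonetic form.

/u/ (word-initial) is in the target of rule 1 but the environment (before a voiced consonant) is not met → [u].
Rule 3 applies to /t/ (between /u/ and /i/: between two vowels) → [ɾ].
/i/ (between /t/ and /w/) occurs before a voiced consonant → [iː] by rule 1.
/w/ stays [w].
/m/ — not in any rule's target class → [m].
/i/ (between /m/ and /b/): before a voiced consonant, so rule 1 applies → [iː].
/b/ (between /i/ and /o/) is unaffected → [b].
Rule 1 applies to /o/ (between /b/ and /m/: before a voiced consonant) → [oː].
/m/ — not in any rule's target class → [m].

[uɾiːwmiːboːm]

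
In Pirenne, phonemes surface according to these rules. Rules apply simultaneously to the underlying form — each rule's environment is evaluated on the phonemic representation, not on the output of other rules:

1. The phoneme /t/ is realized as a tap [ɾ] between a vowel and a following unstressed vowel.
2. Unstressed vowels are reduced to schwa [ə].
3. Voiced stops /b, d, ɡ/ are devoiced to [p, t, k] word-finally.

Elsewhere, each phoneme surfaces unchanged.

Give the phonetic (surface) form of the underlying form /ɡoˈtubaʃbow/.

[ɡəˈtubəʃbəw]

/ɡ/ — word-initial; rule 3 does not apply here → [ɡ].
Rule 2 applies to /o/ (between /ɡ/ and /t/: in an unstressed syllable) → [ə].
/t/ (between /o/ and /u/): rule 1 targets it, but not between a vowel and a following unstressed vowel → unchanged [t].
/u/ (between /t/ and /b/): rule 2 targets it, but not in an unstressed syllable → unchanged [u].
/b/ (between /u/ and /a/) is in the target of rule 3 but the environment (word-finally) is not met → [b].
/a/ meets the environment for rule 2 (in an unstressed syllable) → [ə].
/ʃ/ (between /a/ and /b/) is unaffected → [ʃ].
/b/ (between /ʃ/ and /o/): rule 3 targets it, but not word-finally → unchanged [b].
/o/ (between /b/ and /w/): in an unstressed syllable, so rule 2 applies → [ə].
/w/ stays [w].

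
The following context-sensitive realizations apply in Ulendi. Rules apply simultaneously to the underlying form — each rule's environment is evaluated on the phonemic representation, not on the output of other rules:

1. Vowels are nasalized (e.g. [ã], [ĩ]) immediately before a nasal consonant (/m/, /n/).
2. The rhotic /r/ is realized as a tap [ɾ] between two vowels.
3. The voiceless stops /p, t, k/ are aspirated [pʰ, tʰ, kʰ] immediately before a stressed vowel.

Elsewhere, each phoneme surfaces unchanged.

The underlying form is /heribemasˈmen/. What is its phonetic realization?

[heɾibẽmasˈmẽn]

/h/ stays [h].
/e/ — between /h/ and /r/; rule 1 does not apply here → [e].
/r/ — between /e/ and /i/, between two vowels — surfaces as [ɾ] (rule 2).
/i/ (between /r/ and /b/) fails the environment for rule 1, so it stays [i].
/b/ (between /i/ and /e/) is unaffected → [b].
/e/ (between /b/ and /m/): before a nasal consonant, so rule 1 applies → [ẽ].
/m/ stays [m].
/a/ (between /m/ and /s/): rule 1 targets it, but not before a nasal consonant → unchanged [a].
/s/ — not in any rule's target class → [s].
/m/ stays [m].
/e/ — between /m/ and /n/, before a nasal consonant — surfaces as [ẽ] (rule 1).
/n/ (word-final) is unaffected → [n].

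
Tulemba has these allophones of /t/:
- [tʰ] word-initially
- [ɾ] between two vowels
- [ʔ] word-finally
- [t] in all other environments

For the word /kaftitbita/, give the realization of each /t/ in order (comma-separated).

Occurrence 1 (position 4): no conditioning environment matches → elsewhere allophone [t].
Occurrence 2 (position 6): no conditioning environment matches → elsewhere allophone [t].
Occurrence 3 (position 9): between two vowels → [ɾ].

[t], [t], [ɾ]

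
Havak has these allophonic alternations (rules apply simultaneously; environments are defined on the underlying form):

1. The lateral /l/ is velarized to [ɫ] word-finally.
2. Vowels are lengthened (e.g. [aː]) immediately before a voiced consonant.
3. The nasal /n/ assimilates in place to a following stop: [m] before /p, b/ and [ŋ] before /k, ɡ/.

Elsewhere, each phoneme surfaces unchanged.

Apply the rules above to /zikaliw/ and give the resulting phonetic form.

/z/ stays [z].
/i/ (between /z/ and /k/) fails the environment for rule 2, so it stays [i].
/k/ stays [k].
/a/ (between /k/ and /l/): before a voiced consonant, so rule 2 applies → [aː].
/l/ (between /a/ and /i/) is in the target of rule 1 but the environment (word-finally) is not met → [l].
/i/ (between /l/ and /w/): before a voiced consonant, so rule 2 applies → [iː].
/w/ — not in any rule's target class → [w].

[zikaːliːw]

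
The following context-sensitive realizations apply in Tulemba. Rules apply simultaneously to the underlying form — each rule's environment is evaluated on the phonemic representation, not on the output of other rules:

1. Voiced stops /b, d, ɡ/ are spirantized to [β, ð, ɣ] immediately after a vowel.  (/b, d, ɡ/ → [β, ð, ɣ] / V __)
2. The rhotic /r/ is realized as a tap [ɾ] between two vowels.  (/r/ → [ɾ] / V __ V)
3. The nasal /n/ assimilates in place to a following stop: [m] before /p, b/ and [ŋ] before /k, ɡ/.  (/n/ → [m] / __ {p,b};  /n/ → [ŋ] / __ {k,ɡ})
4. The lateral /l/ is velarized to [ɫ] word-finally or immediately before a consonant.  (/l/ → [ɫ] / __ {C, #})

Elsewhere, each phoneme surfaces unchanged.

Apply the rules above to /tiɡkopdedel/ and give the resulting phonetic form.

/t/ — not in any rule's target class → [t].
/i/ stays [i].
/ɡ/ — between /i/ and /k/, immediately after a vowel — surfaces as [ɣ] (rule 1).
/k/ — not in any rule's target class → [k].
/o/ (between /k/ and /p/) is unaffected → [o].
/p/ (between /o/ and /d/) is unaffected → [p].
/d/ (between /p/ and /e/): rule 1 targets it, but not immediately after a vowel → unchanged [d].
/e/ (between /d/ and /d/) is unaffected → [e].
/d/ — between /e/ and /e/, immediately after a vowel — surfaces as [ð] (rule 1).
/e/ — not in any rule's target class → [e].
/l/ meets the environment for rule 4 (word-finally or immediately before a consonant) → [ɫ].

[tiɣkopdeðeɫ]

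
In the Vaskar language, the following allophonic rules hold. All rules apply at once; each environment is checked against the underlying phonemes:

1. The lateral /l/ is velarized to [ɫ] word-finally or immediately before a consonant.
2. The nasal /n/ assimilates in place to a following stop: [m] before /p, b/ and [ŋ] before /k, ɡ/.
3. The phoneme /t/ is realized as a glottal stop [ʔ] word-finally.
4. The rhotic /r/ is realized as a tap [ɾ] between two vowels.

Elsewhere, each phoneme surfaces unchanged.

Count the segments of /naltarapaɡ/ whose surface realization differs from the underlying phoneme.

2

Segments that undergo a rule: /l/ → [ɫ] (rule 1); /r/ → [ɾ] (rule 4).
All other segments surface unchanged.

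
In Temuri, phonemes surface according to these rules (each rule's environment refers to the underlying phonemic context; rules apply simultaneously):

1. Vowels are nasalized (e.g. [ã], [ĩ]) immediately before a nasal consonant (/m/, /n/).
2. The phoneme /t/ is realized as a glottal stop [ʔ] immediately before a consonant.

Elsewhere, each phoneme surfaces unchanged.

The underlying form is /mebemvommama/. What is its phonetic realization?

/m/ — not in any rule's target class → [m].
/e/ (between /m/ and /b/) is in the target of rule 1 but the environment (before a nasal consonant) is not met → [e].
/b/ — not in any rule's target class → [b].
Rule 1 applies to /e/ (between /b/ and /m/: before a nasal consonant) → [ẽ].
/m/ (between /e/ and /v/): no rule targets it → [m].
/v/ (between /m/ and /o/) is unaffected → [v].
/o/ (between /v/ and /m/): before a nasal consonant, so rule 1 applies → [õ].
/m/ — not in any rule's target class → [m].
/m/ stays [m].
/a/ meets the environment for rule 1 (before a nasal consonant) → [ã].
/m/ (between /a/ and /a/) is unaffected → [m].
/a/ (word-final): rule 1 targets it, but not before a nasal consonant → unchanged [a].

[mebẽmvõmmãma]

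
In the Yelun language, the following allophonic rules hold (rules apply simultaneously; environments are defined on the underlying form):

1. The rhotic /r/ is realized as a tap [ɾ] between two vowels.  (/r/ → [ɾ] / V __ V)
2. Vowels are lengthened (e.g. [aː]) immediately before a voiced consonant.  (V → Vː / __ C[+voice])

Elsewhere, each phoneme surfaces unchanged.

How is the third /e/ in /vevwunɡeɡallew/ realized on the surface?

/e/ meets the environment for rule 2 (before a voiced consonant) → [eː].

[eː]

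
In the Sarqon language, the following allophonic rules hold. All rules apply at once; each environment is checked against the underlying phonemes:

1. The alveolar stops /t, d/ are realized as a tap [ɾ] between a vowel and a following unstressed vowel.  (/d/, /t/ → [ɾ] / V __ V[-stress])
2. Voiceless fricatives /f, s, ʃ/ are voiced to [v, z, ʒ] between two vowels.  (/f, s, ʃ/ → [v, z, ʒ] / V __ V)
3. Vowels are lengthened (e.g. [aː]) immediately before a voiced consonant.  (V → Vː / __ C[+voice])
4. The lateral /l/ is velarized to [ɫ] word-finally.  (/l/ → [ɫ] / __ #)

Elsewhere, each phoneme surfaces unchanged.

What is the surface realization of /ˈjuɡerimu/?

[ˈjuːɡeːriːmu]

/j/ (word-initial) is unaffected → [j].
/u/ meets the environment for rule 3 (before a voiced consonant) → [uː].
/ɡ/ stays [ɡ].
/e/ (between /ɡ/ and /r/): before a voiced consonant, so rule 3 applies → [eː].
/r/ — not in any rule's target class → [r].
/i/ (between /r/ and /m/) occurs before a voiced consonant → [iː] by rule 3.
/m/ (between /i/ and /u/): no rule targets it → [m].
/u/ — word-final; rule 3 does not apply here → [u].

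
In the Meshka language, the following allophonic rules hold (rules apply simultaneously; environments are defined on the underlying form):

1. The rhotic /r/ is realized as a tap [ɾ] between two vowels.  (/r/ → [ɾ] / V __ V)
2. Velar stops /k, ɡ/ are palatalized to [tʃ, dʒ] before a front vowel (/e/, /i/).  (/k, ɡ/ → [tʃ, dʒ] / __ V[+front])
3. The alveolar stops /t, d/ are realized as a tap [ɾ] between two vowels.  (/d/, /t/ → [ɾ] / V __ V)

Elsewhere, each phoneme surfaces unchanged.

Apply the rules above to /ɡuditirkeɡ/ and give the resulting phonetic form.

[ɡuɾiɾirtʃeɡ]

/ɡ/ (word-initial): rule 2 targets it, but not before a front vowel → unchanged [ɡ].
/u/ (between /ɡ/ and /d/) is unaffected → [u].
/d/ — between /u/ and /i/, between two vowels — surfaces as [ɾ] (rule 3).
/i/ stays [i].
/t/ meets the environment for rule 3 (between two vowels) → [ɾ].
/i/ (between /t/ and /r/): no rule targets it → [i].
/r/ (between /i/ and /k/): rule 1 targets it, but not between two vowels → unchanged [r].
/k/ (between /r/ and /e/) occurs before a front vowel → [tʃ] by rule 2.
/e/ (between /k/ and /ɡ/) is unaffected → [e].
/ɡ/ (word-final) fails the environment for rule 2, so it stays [ɡ].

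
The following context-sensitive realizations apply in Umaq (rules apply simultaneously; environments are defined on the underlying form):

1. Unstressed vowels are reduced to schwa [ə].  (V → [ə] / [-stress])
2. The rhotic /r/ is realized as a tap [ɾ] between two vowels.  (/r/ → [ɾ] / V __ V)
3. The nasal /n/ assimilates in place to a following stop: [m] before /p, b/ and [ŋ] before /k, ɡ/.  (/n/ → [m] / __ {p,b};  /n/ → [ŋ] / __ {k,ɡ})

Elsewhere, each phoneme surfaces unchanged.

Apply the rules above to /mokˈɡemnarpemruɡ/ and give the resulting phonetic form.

/m/ (word-initial): no rule targets it → [m].
/o/ (between /m/ and /k/): in an unstressed syllable, so rule 1 applies → [ə].
/k/ stays [k].
/ɡ/ (between /k/ and /e/): no rule targets it → [ɡ].
/e/ (between /ɡ/ and /m/): rule 1 targets it, but not in an unstressed syllable → unchanged [e].
/m/ (between /e/ and /n/) is unaffected → [m].
/n/ (between /m/ and /a/) is in the target of rule 3 but the environment (before a labial or velar stop) is not met → [n].
/a/ (between /n/ and /r/) occurs in an unstressed syllable → [ə] by rule 1.
/r/ (between /a/ and /p/) is in the target of rule 2 but the environment (between two vowels) is not met → [r].
/p/ — not in any rule's target class → [p].
/e/ meets the environment for rule 1 (in an unstressed syllable) → [ə].
/m/ (between /e/ and /r/): no rule targets it → [m].
/r/ (between /m/ and /u/) is in the target of rule 2 but the environment (between two vowels) is not met → [r].
/u/ (between /r/ and /ɡ/): in an unstressed syllable, so rule 1 applies → [ə].
/ɡ/ stays [ɡ].

[məkˈɡemnərpəmrəɡ]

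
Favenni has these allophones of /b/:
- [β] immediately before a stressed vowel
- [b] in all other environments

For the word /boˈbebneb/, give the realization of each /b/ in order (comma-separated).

Occurrence 1 (position 1): no conditioning environment matches → elsewhere allophone [b].
Occurrence 2 (position 3): immediately before a stressed vowel → [β].
Occurrence 3 (position 5): no conditioning environment matches → elsewhere allophone [b].
Occurrence 4 (position 8): no conditioning environment matches → elsewhere allophone [b].

[b], [β], [b], [b]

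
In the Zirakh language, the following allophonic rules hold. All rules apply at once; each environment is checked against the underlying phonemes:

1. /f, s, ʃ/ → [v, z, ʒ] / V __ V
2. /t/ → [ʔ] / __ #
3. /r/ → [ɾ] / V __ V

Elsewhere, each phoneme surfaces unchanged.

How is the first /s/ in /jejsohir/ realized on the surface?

[s]

/s/ (between /j/ and /o/) is in the target of rule 1 but the environment (between two vowels) is not met → [s].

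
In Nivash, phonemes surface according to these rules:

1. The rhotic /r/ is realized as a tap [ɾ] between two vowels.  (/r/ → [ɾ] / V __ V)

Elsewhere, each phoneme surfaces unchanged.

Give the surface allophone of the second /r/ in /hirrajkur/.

/r/ (between /r/ and /a/): rule 1 targets it, but not between two vowels → unchanged [r].

[r]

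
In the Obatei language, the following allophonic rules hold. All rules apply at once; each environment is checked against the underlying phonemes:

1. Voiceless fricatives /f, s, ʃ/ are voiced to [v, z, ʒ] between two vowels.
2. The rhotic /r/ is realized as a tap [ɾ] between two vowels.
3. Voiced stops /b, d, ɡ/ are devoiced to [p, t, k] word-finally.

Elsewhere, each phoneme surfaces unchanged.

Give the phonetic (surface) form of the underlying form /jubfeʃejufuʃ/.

[jubfeʒejuvuʃ]

/j/ (word-initial) is unaffected → [j].
/u/ — not in any rule's target class → [u].
/b/ (between /u/ and /f/) fails the environment for rule 3, so it stays [b].
/f/ (between /b/ and /e/): rule 1 targets it, but not between two vowels → unchanged [f].
/e/ stays [e].
/ʃ/ meets the environment for rule 1 (between two vowels) → [ʒ].
/e/ — not in any rule's target class → [e].
/j/ — not in any rule's target class → [j].
/u/ — not in any rule's target class → [u].
/f/ — between /u/ and /u/, between two vowels — surfaces as [v] (rule 1).
/u/ (between /f/ and /ʃ/) is unaffected → [u].
/ʃ/ (word-final) fails the environment for rule 1, so it stays [ʃ].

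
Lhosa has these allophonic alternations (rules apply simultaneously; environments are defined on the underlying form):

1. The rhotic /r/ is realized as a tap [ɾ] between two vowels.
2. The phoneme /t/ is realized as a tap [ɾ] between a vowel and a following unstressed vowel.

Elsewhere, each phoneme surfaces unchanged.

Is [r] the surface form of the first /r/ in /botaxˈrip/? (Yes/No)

Yes

/r/ (between /x/ and /i/) fails the environment for rule 1, so it stays [r].
The actual realization is [r], which matches [r].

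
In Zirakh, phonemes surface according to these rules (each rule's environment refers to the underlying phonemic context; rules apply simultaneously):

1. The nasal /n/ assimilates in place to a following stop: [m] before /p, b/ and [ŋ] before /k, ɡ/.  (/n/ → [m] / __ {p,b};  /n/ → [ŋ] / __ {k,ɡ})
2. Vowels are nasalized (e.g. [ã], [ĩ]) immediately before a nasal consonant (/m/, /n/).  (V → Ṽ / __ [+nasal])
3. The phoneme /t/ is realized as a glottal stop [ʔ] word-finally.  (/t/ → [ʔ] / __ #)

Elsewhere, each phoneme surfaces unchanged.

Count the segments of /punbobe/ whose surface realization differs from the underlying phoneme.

2

Segments that undergo a rule: /u/ → [ũ] (rule 2); /n/ → [m] (rule 1).
All other segments surface unchanged.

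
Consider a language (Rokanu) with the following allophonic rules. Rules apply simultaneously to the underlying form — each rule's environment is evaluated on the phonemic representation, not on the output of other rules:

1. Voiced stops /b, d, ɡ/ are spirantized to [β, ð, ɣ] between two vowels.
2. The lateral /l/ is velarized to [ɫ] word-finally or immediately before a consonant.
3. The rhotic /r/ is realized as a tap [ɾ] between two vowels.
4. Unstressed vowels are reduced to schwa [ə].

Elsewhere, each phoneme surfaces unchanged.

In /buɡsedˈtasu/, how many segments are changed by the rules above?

3

Segments that undergo a rule: /u/ → [ə] (rule 4); /e/ → [ə] (rule 4); /u/ → [ə] (rule 4).
All other segments surface unchanged.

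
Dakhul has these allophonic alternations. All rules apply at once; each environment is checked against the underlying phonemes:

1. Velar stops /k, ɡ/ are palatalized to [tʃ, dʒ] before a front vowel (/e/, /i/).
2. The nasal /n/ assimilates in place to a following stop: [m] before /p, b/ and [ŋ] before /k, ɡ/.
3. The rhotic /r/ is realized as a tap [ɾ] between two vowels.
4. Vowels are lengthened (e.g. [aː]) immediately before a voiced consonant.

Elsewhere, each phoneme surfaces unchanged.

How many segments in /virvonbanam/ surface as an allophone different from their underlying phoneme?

Segments that undergo a rule: /i/ → [iː] (rule 4); /o/ → [oː] (rule 4); /n/ → [m] (rule 2); /a/ → [aː] (rule 4); /a/ → [aː] (rule 4).
All other segments surface unchanged.

5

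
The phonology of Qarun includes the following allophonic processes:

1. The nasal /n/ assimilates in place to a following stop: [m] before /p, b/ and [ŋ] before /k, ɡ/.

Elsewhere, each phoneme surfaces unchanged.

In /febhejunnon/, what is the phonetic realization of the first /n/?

/n/ (between /u/ and /n/): rule 1 targets it, but not before a labial or velar stop → unchanged [n].

[n]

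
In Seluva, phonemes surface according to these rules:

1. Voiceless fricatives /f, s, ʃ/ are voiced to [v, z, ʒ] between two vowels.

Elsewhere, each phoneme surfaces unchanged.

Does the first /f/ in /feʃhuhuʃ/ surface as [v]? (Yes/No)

No

/f/ (word-initial): rule 1 targets it, but not between two vowels → unchanged [f].
The actual realization is [f], not [v].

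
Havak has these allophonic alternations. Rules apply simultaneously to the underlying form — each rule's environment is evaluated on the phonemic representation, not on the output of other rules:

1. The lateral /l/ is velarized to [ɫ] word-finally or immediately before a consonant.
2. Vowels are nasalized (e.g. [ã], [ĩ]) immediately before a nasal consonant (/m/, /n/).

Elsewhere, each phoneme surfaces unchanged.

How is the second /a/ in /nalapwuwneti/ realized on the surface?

/a/ (between /l/ and /p/) is in the target of rule 2 but the environment (before a nasal consonant) is not met → [a].

[a]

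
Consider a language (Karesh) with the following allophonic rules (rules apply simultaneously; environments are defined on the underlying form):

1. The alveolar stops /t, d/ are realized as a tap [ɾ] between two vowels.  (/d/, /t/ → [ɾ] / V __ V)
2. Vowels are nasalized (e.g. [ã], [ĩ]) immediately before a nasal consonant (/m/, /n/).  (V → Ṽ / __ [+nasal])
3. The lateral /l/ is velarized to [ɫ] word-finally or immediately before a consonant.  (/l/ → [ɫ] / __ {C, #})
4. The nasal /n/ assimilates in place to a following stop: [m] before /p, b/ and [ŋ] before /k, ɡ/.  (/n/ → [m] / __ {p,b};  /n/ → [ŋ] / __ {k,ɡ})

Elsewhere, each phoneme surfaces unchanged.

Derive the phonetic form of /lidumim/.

/l/ (word-initial) is in the target of rule 3 but the environment (word-finally or immediately before a consonant) is not met → [l].
/i/ (between /l/ and /d/) fails the environment for rule 2, so it stays [i].
/d/ meets the environment for rule 1 (between two vowels) → [ɾ].
/u/ (between /d/ and /m/) occurs before a nasal consonant → [ũ] by rule 2.
/i/ (between /m/ and /m/): before a nasal consonant, so rule 2 applies → [ĩ].

[liɾũmĩm]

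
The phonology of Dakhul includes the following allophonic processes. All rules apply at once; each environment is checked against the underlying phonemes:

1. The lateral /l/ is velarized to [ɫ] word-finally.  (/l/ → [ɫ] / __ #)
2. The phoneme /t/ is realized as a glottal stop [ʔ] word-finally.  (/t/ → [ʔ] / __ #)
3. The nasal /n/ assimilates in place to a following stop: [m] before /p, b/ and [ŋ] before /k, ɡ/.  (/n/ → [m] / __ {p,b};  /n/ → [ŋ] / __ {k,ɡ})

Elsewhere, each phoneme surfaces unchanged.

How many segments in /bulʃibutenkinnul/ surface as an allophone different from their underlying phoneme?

Segments that undergo a rule: /n/ → [ŋ] (rule 3); /l/ → [ɫ] (rule 1).
All other segments surface unchanged.

2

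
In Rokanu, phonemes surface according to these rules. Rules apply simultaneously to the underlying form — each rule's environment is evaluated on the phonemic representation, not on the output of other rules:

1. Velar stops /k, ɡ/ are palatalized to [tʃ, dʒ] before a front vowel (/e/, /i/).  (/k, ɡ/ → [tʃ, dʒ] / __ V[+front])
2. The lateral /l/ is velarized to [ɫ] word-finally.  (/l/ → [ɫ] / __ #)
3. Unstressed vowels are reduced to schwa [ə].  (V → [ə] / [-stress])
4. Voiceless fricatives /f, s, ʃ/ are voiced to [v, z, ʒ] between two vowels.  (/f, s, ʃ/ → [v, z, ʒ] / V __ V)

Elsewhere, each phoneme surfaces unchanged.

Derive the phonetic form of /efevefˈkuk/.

/e/ — word-initial, in an unstressed syllable — surfaces as [ə] (rule 3).
/f/ (between /e/ and /e/): between two vowels, so rule 4 applies → [v].
/e/ (between /f/ and /v/): in an unstressed syllable, so rule 3 applies → [ə].
/v/ — not in any rule's target class → [v].
/e/ — between /v/ and /f/, in an unstressed syllable — surfaces as [ə] (rule 3).
/f/ — between /e/ and /k/; rule 4 does not apply here → [f].
/k/ — between /f/ and /u/; rule 1 does not apply here → [k].
/u/ — between /k/ and /k/; rule 3 does not apply here → [u].
/k/ (word-final) is in the target of rule 1 but the environment (before a front vowel) is not met → [k].

[əvəvəfˈkuk]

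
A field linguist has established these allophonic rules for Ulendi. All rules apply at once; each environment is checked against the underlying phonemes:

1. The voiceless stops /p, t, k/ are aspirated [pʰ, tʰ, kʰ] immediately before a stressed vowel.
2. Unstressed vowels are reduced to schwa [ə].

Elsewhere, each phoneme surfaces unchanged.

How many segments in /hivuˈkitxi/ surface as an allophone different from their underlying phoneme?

4

Segments that undergo a rule: /i/ → [ə] (rule 2); /u/ → [ə] (rule 2); /k/ → [kʰ] (rule 1); /i/ → [ə] (rule 2).
All other segments surface unchanged.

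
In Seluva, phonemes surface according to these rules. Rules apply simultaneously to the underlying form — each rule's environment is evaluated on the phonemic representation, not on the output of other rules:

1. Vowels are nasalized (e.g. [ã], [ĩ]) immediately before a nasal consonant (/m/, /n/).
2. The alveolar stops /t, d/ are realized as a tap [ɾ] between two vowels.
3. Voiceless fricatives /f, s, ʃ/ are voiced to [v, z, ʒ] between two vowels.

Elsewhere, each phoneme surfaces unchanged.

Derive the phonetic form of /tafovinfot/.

/t/ (word-initial) is in the target of rule 2 but the environment (between two vowels) is not met → [t].
/a/ (between /t/ and /f/) is in the target of rule 1 but the environment (before a nasal consonant) is not met → [a].
/f/ (between /a/ and /o/) occurs between two vowels → [v] by rule 3.
/o/ (between /f/ and /v/) is in the target of rule 1 but the environment (before a nasal consonant) is not met → [o].
/v/ (between /o/ and /i/): no rule targets it → [v].
/i/ (between /v/ and /n/): before a nasal consonant, so rule 1 applies → [ĩ].
/n/ stays [n].
/f/ (between /n/ and /o/): rule 3 targets it, but not between two vowels → unchanged [f].
/o/ — between /f/ and /t/; rule 1 does not apply here → [o].
/t/ (word-final): rule 2 targets it, but not between two vowels → unchanged [t].

[tavovĩnfot]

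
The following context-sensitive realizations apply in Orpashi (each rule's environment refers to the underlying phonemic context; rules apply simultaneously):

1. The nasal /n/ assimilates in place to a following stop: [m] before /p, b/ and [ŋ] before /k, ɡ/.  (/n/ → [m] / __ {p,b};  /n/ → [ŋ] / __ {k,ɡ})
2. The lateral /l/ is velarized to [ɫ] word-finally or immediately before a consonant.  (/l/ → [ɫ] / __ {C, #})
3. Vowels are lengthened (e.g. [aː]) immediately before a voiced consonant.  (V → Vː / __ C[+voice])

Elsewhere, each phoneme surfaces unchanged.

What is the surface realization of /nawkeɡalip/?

/n/ (word-initial) is in the target of rule 1 but the environment (before a labial or velar stop) is not met → [n].
/a/ (between /n/ and /w/): before a voiced consonant, so rule 3 applies → [aː].
/e/ meets the environment for rule 3 (before a voiced consonant) → [eː].
Rule 3 applies to /a/ (between /ɡ/ and /l/: before a voiced consonant) → [aː].
/l/ — between /a/ and /i/; rule 2 does not apply here → [l].
/i/ (between /l/ and /p/) fails the environment for rule 3, so it stays [i].

[naːwkeːɡaːlip]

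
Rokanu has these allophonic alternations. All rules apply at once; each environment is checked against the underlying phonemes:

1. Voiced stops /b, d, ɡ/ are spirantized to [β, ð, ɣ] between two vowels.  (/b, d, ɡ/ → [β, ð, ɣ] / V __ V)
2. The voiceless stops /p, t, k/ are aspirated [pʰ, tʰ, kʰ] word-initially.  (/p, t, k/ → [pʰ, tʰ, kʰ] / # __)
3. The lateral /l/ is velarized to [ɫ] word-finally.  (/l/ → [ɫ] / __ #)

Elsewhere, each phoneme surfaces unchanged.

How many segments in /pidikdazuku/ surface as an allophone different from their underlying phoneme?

2

Segments that undergo a rule: /p/ → [pʰ] (rule 2); /d/ → [ð] (rule 1).
All other segments surface unchanged.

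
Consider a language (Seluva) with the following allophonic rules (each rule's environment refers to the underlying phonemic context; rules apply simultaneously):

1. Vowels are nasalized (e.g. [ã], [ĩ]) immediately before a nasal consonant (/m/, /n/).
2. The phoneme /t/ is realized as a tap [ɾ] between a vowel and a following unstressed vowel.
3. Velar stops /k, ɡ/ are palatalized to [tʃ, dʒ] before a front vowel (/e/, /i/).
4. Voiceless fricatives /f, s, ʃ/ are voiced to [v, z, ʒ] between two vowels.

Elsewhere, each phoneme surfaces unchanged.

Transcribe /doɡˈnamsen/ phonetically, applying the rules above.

[doɡˈnãmsẽn]

/o/ (between /d/ and /ɡ/) is in the target of rule 1 but the environment (before a nasal consonant) is not met → [o].
/ɡ/ (between /o/ and /n/) fails the environment for rule 3, so it stays [ɡ].
/a/ (between /n/ and /m/) occurs before a nasal consonant → [ã] by rule 1.
/s/ — between /m/ and /e/; rule 4 does not apply here → [s].
/e/ — between /s/ and /n/, before a nasal consonant — surfaces as [ẽ] (rule 1).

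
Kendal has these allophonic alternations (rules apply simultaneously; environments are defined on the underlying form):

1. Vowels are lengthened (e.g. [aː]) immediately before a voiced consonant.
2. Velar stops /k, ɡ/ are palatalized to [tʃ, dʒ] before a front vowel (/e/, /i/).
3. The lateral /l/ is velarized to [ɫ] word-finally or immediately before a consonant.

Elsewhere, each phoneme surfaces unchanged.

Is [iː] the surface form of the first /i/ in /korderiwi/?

Yes

/i/ meets the environment for rule 1 (before a voiced consonant) → [iː].
The actual realization is [iː], which matches [iː].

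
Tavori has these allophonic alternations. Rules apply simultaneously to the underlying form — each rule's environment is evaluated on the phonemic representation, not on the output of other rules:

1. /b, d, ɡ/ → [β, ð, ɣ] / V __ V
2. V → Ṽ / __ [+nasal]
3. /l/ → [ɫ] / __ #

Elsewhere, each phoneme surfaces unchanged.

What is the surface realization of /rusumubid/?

/u/ (between /r/ and /s/) fails the environment for rule 2, so it stays [u].
Rule 2 applies to /u/ (between /s/ and /m/: before a nasal consonant) → [ũ].
/u/ (between /m/ and /b/) fails the environment for rule 2, so it stays [u].
/b/ (between /u/ and /i/) occurs between two vowels → [β] by rule 1.
/i/ (between /b/ and /d/) fails the environment for rule 2, so it stays [i].
/d/ (word-final): rule 1 targets it, but not between two vowels → unchanged [d].

[rusũmuβid]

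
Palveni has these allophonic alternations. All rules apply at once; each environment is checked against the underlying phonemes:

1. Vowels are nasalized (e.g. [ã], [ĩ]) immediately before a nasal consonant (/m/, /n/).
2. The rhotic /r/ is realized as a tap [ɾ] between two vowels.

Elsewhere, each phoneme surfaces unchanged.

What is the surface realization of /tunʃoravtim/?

[tũnʃoɾavtĩm]

/t/ (word-initial): no rule targets it → [t].
/u/ meets the environment for rule 1 (before a nasal consonant) → [ũ].
/n/ (between /u/ and /ʃ/) is unaffected → [n].
/ʃ/ (between /n/ and /o/) is unaffected → [ʃ].
/o/ (between /ʃ/ and /r/) is in the target of rule 1 but the environment (before a nasal consonant) is not met → [o].
Rule 2 applies to /r/ (between /o/ and /a/: between two vowels) → [ɾ].
/a/ (between /r/ and /v/) fails the environment for rule 1, so it stays [a].
/v/ stays [v].
/t/ stays [t].
Rule 1 applies to /i/ (between /t/ and /m/: before a nasal consonant) → [ĩ].
/m/ — not in any rule's target class → [m].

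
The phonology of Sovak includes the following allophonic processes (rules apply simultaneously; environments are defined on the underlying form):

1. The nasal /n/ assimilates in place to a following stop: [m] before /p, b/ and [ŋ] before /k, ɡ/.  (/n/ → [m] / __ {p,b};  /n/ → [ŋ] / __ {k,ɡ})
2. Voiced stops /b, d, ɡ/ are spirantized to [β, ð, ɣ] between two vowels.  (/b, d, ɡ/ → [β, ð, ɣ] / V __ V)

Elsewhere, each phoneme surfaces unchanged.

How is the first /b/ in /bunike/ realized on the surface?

[b]

/b/ — word-initial; rule 2 does not apply here → [b].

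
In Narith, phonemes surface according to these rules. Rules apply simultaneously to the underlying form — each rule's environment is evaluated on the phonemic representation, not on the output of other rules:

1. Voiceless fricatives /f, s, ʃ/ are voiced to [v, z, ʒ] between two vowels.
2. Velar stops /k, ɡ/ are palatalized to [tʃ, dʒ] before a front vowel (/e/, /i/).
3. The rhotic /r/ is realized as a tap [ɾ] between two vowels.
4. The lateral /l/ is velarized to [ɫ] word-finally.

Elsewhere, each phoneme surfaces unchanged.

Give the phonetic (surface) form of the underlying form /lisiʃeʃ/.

[liziʒeʃ]

/l/ (word-initial): rule 4 targets it, but not word-finally → unchanged [l].
/i/ stays [i].
Rule 1 applies to /s/ (between /i/ and /i/: between two vowels) → [z].
/i/ — not in any rule's target class → [i].
/ʃ/ meets the environment for rule 1 (between two vowels) → [ʒ].
/e/ — not in any rule's target class → [e].
/ʃ/ (word-final) is in the target of rule 1 but the environment (between two vowels) is not met → [ʃ].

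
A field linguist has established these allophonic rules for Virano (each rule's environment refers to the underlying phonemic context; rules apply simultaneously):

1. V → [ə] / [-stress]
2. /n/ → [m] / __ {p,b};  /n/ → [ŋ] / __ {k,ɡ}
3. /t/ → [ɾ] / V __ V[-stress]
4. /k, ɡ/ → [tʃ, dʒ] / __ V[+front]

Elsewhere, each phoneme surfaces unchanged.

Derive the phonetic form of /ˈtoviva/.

[ˈtovəvə]

/t/ (word-initial) is in the target of rule 3 but the environment (between a vowel and a following unstressed vowel) is not met → [t].
/o/ (between /t/ and /v/) is in the target of rule 1 but the environment (in an unstressed syllable) is not met → [o].
/v/ — not in any rule's target class → [v].
Rule 1 applies to /i/ (between /v/ and /v/: in an unstressed syllable) → [ə].
/v/ — not in any rule's target class → [v].
/a/ (word-final): in an unstressed syllable, so rule 1 applies → [ə].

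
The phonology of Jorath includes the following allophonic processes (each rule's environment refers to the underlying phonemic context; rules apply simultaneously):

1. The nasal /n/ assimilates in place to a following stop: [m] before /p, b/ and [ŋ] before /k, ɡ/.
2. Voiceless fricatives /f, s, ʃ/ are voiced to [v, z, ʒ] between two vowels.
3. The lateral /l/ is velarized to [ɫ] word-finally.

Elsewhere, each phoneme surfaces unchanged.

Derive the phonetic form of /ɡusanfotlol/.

[ɡuzanfotloɫ]

/ɡ/ (word-initial): no rule targets it → [ɡ].
/u/ — not in any rule's target class → [u].
/s/ (between /u/ and /a/): between two vowels, so rule 2 applies → [z].
/a/ stays [a].
/n/ — between /a/ and /f/; rule 1 does not apply here → [n].
/f/ (between /n/ and /o/) fails the environment for rule 2, so it stays [f].
/o/ (between /f/ and /t/) is unaffected → [o].
/t/ (between /o/ and /l/): no rule targets it → [t].
/l/ (between /t/ and /o/) is in the target of rule 3 but the environment (word-finally) is not met → [l].
/o/ (between /l/ and /l/): no rule targets it → [o].
/l/ (word-final) occurs word-finally → [ɫ] by rule 3.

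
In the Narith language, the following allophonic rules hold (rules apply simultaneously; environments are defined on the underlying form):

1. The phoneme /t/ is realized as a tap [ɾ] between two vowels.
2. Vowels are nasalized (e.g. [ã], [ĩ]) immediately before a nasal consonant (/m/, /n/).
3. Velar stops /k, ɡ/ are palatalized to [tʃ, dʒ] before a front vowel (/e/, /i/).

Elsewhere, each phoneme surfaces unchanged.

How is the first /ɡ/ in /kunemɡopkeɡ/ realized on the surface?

/ɡ/ — between /m/ and /o/; rule 3 does not apply here → [ɡ].

[ɡ]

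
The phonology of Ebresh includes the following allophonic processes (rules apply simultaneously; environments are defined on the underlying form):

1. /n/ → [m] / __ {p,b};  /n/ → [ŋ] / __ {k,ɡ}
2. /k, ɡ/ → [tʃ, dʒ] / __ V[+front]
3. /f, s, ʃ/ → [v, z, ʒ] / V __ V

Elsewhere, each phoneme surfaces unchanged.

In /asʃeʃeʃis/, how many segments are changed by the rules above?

2

Segments that undergo a rule: /ʃ/ → [ʒ] (rule 3); /ʃ/ → [ʒ] (rule 3).
All other segments surface unchanged.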